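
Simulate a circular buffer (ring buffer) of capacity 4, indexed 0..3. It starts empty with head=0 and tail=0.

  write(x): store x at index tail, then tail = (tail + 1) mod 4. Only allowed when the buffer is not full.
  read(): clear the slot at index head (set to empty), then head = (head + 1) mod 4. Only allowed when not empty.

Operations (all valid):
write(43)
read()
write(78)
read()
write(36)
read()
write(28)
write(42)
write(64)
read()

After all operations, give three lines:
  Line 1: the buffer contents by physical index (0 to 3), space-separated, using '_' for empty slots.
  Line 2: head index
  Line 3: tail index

write(43): buf=[43 _ _ _], head=0, tail=1, size=1
read(): buf=[_ _ _ _], head=1, tail=1, size=0
write(78): buf=[_ 78 _ _], head=1, tail=2, size=1
read(): buf=[_ _ _ _], head=2, tail=2, size=0
write(36): buf=[_ _ 36 _], head=2, tail=3, size=1
read(): buf=[_ _ _ _], head=3, tail=3, size=0
write(28): buf=[_ _ _ 28], head=3, tail=0, size=1
write(42): buf=[42 _ _ 28], head=3, tail=1, size=2
write(64): buf=[42 64 _ 28], head=3, tail=2, size=3
read(): buf=[42 64 _ _], head=0, tail=2, size=2

Answer: 42 64 _ _
0
2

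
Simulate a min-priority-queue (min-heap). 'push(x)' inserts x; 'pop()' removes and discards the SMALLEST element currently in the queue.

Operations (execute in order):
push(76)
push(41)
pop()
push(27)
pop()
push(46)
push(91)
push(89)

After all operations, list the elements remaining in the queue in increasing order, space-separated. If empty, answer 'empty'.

push(76): heap contents = [76]
push(41): heap contents = [41, 76]
pop() → 41: heap contents = [76]
push(27): heap contents = [27, 76]
pop() → 27: heap contents = [76]
push(46): heap contents = [46, 76]
push(91): heap contents = [46, 76, 91]
push(89): heap contents = [46, 76, 89, 91]

Answer: 46 76 89 91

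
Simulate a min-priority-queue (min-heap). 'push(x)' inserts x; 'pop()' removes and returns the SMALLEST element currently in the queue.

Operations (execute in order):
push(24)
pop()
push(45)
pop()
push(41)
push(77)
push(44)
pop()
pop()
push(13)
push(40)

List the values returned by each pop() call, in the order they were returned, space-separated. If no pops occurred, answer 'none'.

Answer: 24 45 41 44

Derivation:
push(24): heap contents = [24]
pop() → 24: heap contents = []
push(45): heap contents = [45]
pop() → 45: heap contents = []
push(41): heap contents = [41]
push(77): heap contents = [41, 77]
push(44): heap contents = [41, 44, 77]
pop() → 41: heap contents = [44, 77]
pop() → 44: heap contents = [77]
push(13): heap contents = [13, 77]
push(40): heap contents = [13, 40, 77]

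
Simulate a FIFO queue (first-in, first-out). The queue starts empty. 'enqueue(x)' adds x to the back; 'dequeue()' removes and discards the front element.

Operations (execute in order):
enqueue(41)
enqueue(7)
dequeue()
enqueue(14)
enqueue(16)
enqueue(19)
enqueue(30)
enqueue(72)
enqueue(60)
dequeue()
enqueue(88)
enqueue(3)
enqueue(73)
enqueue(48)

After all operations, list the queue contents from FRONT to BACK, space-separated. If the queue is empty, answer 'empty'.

Answer: 14 16 19 30 72 60 88 3 73 48

Derivation:
enqueue(41): [41]
enqueue(7): [41, 7]
dequeue(): [7]
enqueue(14): [7, 14]
enqueue(16): [7, 14, 16]
enqueue(19): [7, 14, 16, 19]
enqueue(30): [7, 14, 16, 19, 30]
enqueue(72): [7, 14, 16, 19, 30, 72]
enqueue(60): [7, 14, 16, 19, 30, 72, 60]
dequeue(): [14, 16, 19, 30, 72, 60]
enqueue(88): [14, 16, 19, 30, 72, 60, 88]
enqueue(3): [14, 16, 19, 30, 72, 60, 88, 3]
enqueue(73): [14, 16, 19, 30, 72, 60, 88, 3, 73]
enqueue(48): [14, 16, 19, 30, 72, 60, 88, 3, 73, 48]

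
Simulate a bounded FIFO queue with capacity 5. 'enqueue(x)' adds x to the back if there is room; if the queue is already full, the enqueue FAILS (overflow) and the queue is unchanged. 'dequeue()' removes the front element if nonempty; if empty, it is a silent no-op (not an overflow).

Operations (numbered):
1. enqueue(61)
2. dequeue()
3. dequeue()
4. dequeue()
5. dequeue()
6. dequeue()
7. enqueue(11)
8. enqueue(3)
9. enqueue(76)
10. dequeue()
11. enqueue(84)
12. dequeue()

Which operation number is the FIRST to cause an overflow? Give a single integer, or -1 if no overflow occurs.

Answer: -1

Derivation:
1. enqueue(61): size=1
2. dequeue(): size=0
3. dequeue(): empty, no-op, size=0
4. dequeue(): empty, no-op, size=0
5. dequeue(): empty, no-op, size=0
6. dequeue(): empty, no-op, size=0
7. enqueue(11): size=1
8. enqueue(3): size=2
9. enqueue(76): size=3
10. dequeue(): size=2
11. enqueue(84): size=3
12. dequeue(): size=2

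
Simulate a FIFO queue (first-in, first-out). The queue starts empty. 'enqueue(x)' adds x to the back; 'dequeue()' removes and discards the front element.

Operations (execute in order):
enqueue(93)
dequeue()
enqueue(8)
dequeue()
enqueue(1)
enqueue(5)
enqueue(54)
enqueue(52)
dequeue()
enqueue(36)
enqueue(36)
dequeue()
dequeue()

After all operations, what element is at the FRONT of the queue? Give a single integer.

Answer: 52

Derivation:
enqueue(93): queue = [93]
dequeue(): queue = []
enqueue(8): queue = [8]
dequeue(): queue = []
enqueue(1): queue = [1]
enqueue(5): queue = [1, 5]
enqueue(54): queue = [1, 5, 54]
enqueue(52): queue = [1, 5, 54, 52]
dequeue(): queue = [5, 54, 52]
enqueue(36): queue = [5, 54, 52, 36]
enqueue(36): queue = [5, 54, 52, 36, 36]
dequeue(): queue = [54, 52, 36, 36]
dequeue(): queue = [52, 36, 36]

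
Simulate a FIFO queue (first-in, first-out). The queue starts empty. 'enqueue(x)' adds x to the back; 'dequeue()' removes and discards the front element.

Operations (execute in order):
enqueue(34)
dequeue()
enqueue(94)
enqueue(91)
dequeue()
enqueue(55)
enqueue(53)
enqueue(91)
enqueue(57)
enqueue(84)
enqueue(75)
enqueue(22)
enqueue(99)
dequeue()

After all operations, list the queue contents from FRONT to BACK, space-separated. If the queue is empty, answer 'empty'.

Answer: 55 53 91 57 84 75 22 99

Derivation:
enqueue(34): [34]
dequeue(): []
enqueue(94): [94]
enqueue(91): [94, 91]
dequeue(): [91]
enqueue(55): [91, 55]
enqueue(53): [91, 55, 53]
enqueue(91): [91, 55, 53, 91]
enqueue(57): [91, 55, 53, 91, 57]
enqueue(84): [91, 55, 53, 91, 57, 84]
enqueue(75): [91, 55, 53, 91, 57, 84, 75]
enqueue(22): [91, 55, 53, 91, 57, 84, 75, 22]
enqueue(99): [91, 55, 53, 91, 57, 84, 75, 22, 99]
dequeue(): [55, 53, 91, 57, 84, 75, 22, 99]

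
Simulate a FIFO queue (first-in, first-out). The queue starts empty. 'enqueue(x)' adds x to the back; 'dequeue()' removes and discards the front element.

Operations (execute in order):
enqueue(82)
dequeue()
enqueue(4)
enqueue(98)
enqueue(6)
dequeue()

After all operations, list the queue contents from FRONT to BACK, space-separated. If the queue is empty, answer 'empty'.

Answer: 98 6

Derivation:
enqueue(82): [82]
dequeue(): []
enqueue(4): [4]
enqueue(98): [4, 98]
enqueue(6): [4, 98, 6]
dequeue(): [98, 6]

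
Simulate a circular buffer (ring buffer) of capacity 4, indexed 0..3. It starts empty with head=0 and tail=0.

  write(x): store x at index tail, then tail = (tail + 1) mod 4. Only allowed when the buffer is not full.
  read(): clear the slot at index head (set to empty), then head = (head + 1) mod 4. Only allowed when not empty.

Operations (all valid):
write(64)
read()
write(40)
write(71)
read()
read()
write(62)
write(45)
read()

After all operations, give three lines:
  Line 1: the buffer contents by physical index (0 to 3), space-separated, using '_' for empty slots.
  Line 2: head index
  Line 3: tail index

Answer: 45 _ _ _
0
1

Derivation:
write(64): buf=[64 _ _ _], head=0, tail=1, size=1
read(): buf=[_ _ _ _], head=1, tail=1, size=0
write(40): buf=[_ 40 _ _], head=1, tail=2, size=1
write(71): buf=[_ 40 71 _], head=1, tail=3, size=2
read(): buf=[_ _ 71 _], head=2, tail=3, size=1
read(): buf=[_ _ _ _], head=3, tail=3, size=0
write(62): buf=[_ _ _ 62], head=3, tail=0, size=1
write(45): buf=[45 _ _ 62], head=3, tail=1, size=2
read(): buf=[45 _ _ _], head=0, tail=1, size=1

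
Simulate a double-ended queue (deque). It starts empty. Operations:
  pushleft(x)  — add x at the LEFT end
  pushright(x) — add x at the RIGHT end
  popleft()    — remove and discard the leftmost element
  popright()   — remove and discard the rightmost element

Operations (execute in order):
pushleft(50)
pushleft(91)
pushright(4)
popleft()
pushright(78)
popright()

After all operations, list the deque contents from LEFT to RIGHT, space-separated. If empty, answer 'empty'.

Answer: 50 4

Derivation:
pushleft(50): [50]
pushleft(91): [91, 50]
pushright(4): [91, 50, 4]
popleft(): [50, 4]
pushright(78): [50, 4, 78]
popright(): [50, 4]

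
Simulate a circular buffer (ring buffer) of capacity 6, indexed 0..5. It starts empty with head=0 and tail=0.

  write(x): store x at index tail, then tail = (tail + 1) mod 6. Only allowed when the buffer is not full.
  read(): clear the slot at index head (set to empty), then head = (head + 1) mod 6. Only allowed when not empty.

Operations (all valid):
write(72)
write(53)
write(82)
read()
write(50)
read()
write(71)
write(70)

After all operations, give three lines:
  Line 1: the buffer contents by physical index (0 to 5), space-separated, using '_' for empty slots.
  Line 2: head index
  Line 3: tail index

Answer: _ _ 82 50 71 70
2
0

Derivation:
write(72): buf=[72 _ _ _ _ _], head=0, tail=1, size=1
write(53): buf=[72 53 _ _ _ _], head=0, tail=2, size=2
write(82): buf=[72 53 82 _ _ _], head=0, tail=3, size=3
read(): buf=[_ 53 82 _ _ _], head=1, tail=3, size=2
write(50): buf=[_ 53 82 50 _ _], head=1, tail=4, size=3
read(): buf=[_ _ 82 50 _ _], head=2, tail=4, size=2
write(71): buf=[_ _ 82 50 71 _], head=2, tail=5, size=3
write(70): buf=[_ _ 82 50 71 70], head=2, tail=0, size=4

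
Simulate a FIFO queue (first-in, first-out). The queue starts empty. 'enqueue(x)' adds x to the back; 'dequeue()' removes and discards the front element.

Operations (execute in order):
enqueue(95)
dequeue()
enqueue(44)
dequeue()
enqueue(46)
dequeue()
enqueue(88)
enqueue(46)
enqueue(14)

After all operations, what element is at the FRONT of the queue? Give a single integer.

enqueue(95): queue = [95]
dequeue(): queue = []
enqueue(44): queue = [44]
dequeue(): queue = []
enqueue(46): queue = [46]
dequeue(): queue = []
enqueue(88): queue = [88]
enqueue(46): queue = [88, 46]
enqueue(14): queue = [88, 46, 14]

Answer: 88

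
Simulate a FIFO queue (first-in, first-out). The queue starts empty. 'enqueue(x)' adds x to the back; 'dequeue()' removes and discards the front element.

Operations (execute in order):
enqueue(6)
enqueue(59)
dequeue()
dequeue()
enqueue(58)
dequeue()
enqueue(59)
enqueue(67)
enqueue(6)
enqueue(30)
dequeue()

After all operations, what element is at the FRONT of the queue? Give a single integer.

Answer: 67

Derivation:
enqueue(6): queue = [6]
enqueue(59): queue = [6, 59]
dequeue(): queue = [59]
dequeue(): queue = []
enqueue(58): queue = [58]
dequeue(): queue = []
enqueue(59): queue = [59]
enqueue(67): queue = [59, 67]
enqueue(6): queue = [59, 67, 6]
enqueue(30): queue = [59, 67, 6, 30]
dequeue(): queue = [67, 6, 30]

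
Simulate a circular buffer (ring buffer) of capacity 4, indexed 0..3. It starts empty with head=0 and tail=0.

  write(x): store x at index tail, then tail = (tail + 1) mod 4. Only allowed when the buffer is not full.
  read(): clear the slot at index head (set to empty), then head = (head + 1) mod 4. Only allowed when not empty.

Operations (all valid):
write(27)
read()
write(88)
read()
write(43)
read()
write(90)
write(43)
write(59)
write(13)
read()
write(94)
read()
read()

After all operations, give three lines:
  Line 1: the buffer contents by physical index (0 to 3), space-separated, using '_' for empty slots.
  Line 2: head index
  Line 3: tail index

Answer: _ _ 13 94
2
0

Derivation:
write(27): buf=[27 _ _ _], head=0, tail=1, size=1
read(): buf=[_ _ _ _], head=1, tail=1, size=0
write(88): buf=[_ 88 _ _], head=1, tail=2, size=1
read(): buf=[_ _ _ _], head=2, tail=2, size=0
write(43): buf=[_ _ 43 _], head=2, tail=3, size=1
read(): buf=[_ _ _ _], head=3, tail=3, size=0
write(90): buf=[_ _ _ 90], head=3, tail=0, size=1
write(43): buf=[43 _ _ 90], head=3, tail=1, size=2
write(59): buf=[43 59 _ 90], head=3, tail=2, size=3
write(13): buf=[43 59 13 90], head=3, tail=3, size=4
read(): buf=[43 59 13 _], head=0, tail=3, size=3
write(94): buf=[43 59 13 94], head=0, tail=0, size=4
read(): buf=[_ 59 13 94], head=1, tail=0, size=3
read(): buf=[_ _ 13 94], head=2, tail=0, size=2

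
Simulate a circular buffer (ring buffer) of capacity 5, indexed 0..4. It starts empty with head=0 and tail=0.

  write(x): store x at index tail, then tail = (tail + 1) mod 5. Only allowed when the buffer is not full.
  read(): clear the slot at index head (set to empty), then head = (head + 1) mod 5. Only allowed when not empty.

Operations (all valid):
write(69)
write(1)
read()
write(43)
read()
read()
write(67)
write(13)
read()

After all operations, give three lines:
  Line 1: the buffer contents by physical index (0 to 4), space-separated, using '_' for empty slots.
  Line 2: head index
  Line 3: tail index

write(69): buf=[69 _ _ _ _], head=0, tail=1, size=1
write(1): buf=[69 1 _ _ _], head=0, tail=2, size=2
read(): buf=[_ 1 _ _ _], head=1, tail=2, size=1
write(43): buf=[_ 1 43 _ _], head=1, tail=3, size=2
read(): buf=[_ _ 43 _ _], head=2, tail=3, size=1
read(): buf=[_ _ _ _ _], head=3, tail=3, size=0
write(67): buf=[_ _ _ 67 _], head=3, tail=4, size=1
write(13): buf=[_ _ _ 67 13], head=3, tail=0, size=2
read(): buf=[_ _ _ _ 13], head=4, tail=0, size=1

Answer: _ _ _ _ 13
4
0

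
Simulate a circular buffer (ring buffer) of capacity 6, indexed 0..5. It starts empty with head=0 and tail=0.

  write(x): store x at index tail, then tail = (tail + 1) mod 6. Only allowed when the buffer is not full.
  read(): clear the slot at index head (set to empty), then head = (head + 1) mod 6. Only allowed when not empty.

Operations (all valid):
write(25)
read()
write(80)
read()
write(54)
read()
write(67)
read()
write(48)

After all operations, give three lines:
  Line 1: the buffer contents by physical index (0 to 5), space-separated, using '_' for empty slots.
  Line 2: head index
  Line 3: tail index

Answer: _ _ _ _ 48 _
4
5

Derivation:
write(25): buf=[25 _ _ _ _ _], head=0, tail=1, size=1
read(): buf=[_ _ _ _ _ _], head=1, tail=1, size=0
write(80): buf=[_ 80 _ _ _ _], head=1, tail=2, size=1
read(): buf=[_ _ _ _ _ _], head=2, tail=2, size=0
write(54): buf=[_ _ 54 _ _ _], head=2, tail=3, size=1
read(): buf=[_ _ _ _ _ _], head=3, tail=3, size=0
write(67): buf=[_ _ _ 67 _ _], head=3, tail=4, size=1
read(): buf=[_ _ _ _ _ _], head=4, tail=4, size=0
write(48): buf=[_ _ _ _ 48 _], head=4, tail=5, size=1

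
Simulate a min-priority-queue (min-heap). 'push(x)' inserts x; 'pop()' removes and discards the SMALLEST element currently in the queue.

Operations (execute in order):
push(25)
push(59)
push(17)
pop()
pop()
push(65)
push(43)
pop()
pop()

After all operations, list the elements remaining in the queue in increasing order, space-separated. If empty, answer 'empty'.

push(25): heap contents = [25]
push(59): heap contents = [25, 59]
push(17): heap contents = [17, 25, 59]
pop() → 17: heap contents = [25, 59]
pop() → 25: heap contents = [59]
push(65): heap contents = [59, 65]
push(43): heap contents = [43, 59, 65]
pop() → 43: heap contents = [59, 65]
pop() → 59: heap contents = [65]

Answer: 65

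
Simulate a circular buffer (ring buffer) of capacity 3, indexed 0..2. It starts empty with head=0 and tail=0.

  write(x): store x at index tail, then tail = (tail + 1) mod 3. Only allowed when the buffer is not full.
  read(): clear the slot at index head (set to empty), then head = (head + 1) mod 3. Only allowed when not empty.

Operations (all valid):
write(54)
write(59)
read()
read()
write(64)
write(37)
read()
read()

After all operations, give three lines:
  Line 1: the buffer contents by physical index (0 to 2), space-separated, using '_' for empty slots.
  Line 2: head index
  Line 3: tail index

Answer: _ _ _
1
1

Derivation:
write(54): buf=[54 _ _], head=0, tail=1, size=1
write(59): buf=[54 59 _], head=0, tail=2, size=2
read(): buf=[_ 59 _], head=1, tail=2, size=1
read(): buf=[_ _ _], head=2, tail=2, size=0
write(64): buf=[_ _ 64], head=2, tail=0, size=1
write(37): buf=[37 _ 64], head=2, tail=1, size=2
read(): buf=[37 _ _], head=0, tail=1, size=1
read(): buf=[_ _ _], head=1, tail=1, size=0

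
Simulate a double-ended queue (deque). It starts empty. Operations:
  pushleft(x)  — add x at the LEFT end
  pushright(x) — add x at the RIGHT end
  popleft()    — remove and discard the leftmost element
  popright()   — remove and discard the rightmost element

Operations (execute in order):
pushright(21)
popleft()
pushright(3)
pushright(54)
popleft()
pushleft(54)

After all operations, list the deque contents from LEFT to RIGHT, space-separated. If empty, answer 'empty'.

pushright(21): [21]
popleft(): []
pushright(3): [3]
pushright(54): [3, 54]
popleft(): [54]
pushleft(54): [54, 54]

Answer: 54 54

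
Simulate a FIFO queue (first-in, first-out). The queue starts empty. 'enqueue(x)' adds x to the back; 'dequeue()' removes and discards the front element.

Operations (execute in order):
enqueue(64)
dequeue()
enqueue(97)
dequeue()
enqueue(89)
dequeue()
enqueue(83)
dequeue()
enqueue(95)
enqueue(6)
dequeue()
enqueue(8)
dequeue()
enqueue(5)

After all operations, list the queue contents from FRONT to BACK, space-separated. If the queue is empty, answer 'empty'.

enqueue(64): [64]
dequeue(): []
enqueue(97): [97]
dequeue(): []
enqueue(89): [89]
dequeue(): []
enqueue(83): [83]
dequeue(): []
enqueue(95): [95]
enqueue(6): [95, 6]
dequeue(): [6]
enqueue(8): [6, 8]
dequeue(): [8]
enqueue(5): [8, 5]

Answer: 8 5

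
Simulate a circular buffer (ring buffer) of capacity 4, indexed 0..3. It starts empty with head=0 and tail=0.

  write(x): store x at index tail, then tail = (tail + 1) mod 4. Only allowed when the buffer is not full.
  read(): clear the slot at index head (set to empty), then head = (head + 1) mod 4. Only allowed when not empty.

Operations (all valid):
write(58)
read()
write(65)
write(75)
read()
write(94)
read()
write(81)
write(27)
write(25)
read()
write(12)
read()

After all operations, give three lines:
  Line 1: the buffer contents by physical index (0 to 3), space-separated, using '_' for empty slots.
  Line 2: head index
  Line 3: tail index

Answer: _ 27 25 12
1
0

Derivation:
write(58): buf=[58 _ _ _], head=0, tail=1, size=1
read(): buf=[_ _ _ _], head=1, tail=1, size=0
write(65): buf=[_ 65 _ _], head=1, tail=2, size=1
write(75): buf=[_ 65 75 _], head=1, tail=3, size=2
read(): buf=[_ _ 75 _], head=2, tail=3, size=1
write(94): buf=[_ _ 75 94], head=2, tail=0, size=2
read(): buf=[_ _ _ 94], head=3, tail=0, size=1
write(81): buf=[81 _ _ 94], head=3, tail=1, size=2
write(27): buf=[81 27 _ 94], head=3, tail=2, size=3
write(25): buf=[81 27 25 94], head=3, tail=3, size=4
read(): buf=[81 27 25 _], head=0, tail=3, size=3
write(12): buf=[81 27 25 12], head=0, tail=0, size=4
read(): buf=[_ 27 25 12], head=1, tail=0, size=3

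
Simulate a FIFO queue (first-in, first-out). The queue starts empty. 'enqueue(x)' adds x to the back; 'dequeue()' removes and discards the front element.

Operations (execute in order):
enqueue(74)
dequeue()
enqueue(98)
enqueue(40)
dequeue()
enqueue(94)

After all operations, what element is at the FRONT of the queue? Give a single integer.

enqueue(74): queue = [74]
dequeue(): queue = []
enqueue(98): queue = [98]
enqueue(40): queue = [98, 40]
dequeue(): queue = [40]
enqueue(94): queue = [40, 94]

Answer: 40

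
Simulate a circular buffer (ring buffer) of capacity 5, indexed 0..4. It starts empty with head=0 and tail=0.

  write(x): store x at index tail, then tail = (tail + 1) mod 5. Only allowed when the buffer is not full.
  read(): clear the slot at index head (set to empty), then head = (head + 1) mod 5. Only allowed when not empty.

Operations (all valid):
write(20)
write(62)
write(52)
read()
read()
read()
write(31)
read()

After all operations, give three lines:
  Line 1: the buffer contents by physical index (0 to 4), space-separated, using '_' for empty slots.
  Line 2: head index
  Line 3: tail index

write(20): buf=[20 _ _ _ _], head=0, tail=1, size=1
write(62): buf=[20 62 _ _ _], head=0, tail=2, size=2
write(52): buf=[20 62 52 _ _], head=0, tail=3, size=3
read(): buf=[_ 62 52 _ _], head=1, tail=3, size=2
read(): buf=[_ _ 52 _ _], head=2, tail=3, size=1
read(): buf=[_ _ _ _ _], head=3, tail=3, size=0
write(31): buf=[_ _ _ 31 _], head=3, tail=4, size=1
read(): buf=[_ _ _ _ _], head=4, tail=4, size=0

Answer: _ _ _ _ _
4
4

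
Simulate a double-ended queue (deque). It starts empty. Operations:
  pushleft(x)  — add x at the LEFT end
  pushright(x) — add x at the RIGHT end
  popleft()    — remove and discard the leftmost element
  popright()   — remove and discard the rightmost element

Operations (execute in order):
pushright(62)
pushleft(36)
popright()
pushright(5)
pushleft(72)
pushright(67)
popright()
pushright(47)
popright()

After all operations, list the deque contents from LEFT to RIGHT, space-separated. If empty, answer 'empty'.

pushright(62): [62]
pushleft(36): [36, 62]
popright(): [36]
pushright(5): [36, 5]
pushleft(72): [72, 36, 5]
pushright(67): [72, 36, 5, 67]
popright(): [72, 36, 5]
pushright(47): [72, 36, 5, 47]
popright(): [72, 36, 5]

Answer: 72 36 5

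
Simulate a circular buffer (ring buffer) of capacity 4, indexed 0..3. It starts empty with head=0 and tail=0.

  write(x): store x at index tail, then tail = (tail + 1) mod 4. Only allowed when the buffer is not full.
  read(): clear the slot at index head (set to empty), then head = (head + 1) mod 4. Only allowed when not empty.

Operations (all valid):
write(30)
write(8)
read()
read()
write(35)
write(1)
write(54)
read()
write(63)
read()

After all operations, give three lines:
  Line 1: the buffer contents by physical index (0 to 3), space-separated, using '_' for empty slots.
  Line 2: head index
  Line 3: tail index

write(30): buf=[30 _ _ _], head=0, tail=1, size=1
write(8): buf=[30 8 _ _], head=0, tail=2, size=2
read(): buf=[_ 8 _ _], head=1, tail=2, size=1
read(): buf=[_ _ _ _], head=2, tail=2, size=0
write(35): buf=[_ _ 35 _], head=2, tail=3, size=1
write(1): buf=[_ _ 35 1], head=2, tail=0, size=2
write(54): buf=[54 _ 35 1], head=2, tail=1, size=3
read(): buf=[54 _ _ 1], head=3, tail=1, size=2
write(63): buf=[54 63 _ 1], head=3, tail=2, size=3
read(): buf=[54 63 _ _], head=0, tail=2, size=2

Answer: 54 63 _ _
0
2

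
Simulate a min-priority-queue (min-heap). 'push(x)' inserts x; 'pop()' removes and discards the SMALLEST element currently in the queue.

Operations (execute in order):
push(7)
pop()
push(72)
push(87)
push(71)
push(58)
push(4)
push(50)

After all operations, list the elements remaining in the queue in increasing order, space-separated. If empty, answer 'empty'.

push(7): heap contents = [7]
pop() → 7: heap contents = []
push(72): heap contents = [72]
push(87): heap contents = [72, 87]
push(71): heap contents = [71, 72, 87]
push(58): heap contents = [58, 71, 72, 87]
push(4): heap contents = [4, 58, 71, 72, 87]
push(50): heap contents = [4, 50, 58, 71, 72, 87]

Answer: 4 50 58 71 72 87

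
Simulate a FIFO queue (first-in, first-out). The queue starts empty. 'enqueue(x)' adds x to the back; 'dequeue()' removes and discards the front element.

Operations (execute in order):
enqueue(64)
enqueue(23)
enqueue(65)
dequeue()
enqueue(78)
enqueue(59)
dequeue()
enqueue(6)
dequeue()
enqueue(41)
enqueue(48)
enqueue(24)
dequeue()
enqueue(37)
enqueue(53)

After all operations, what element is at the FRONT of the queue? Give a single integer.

Answer: 59

Derivation:
enqueue(64): queue = [64]
enqueue(23): queue = [64, 23]
enqueue(65): queue = [64, 23, 65]
dequeue(): queue = [23, 65]
enqueue(78): queue = [23, 65, 78]
enqueue(59): queue = [23, 65, 78, 59]
dequeue(): queue = [65, 78, 59]
enqueue(6): queue = [65, 78, 59, 6]
dequeue(): queue = [78, 59, 6]
enqueue(41): queue = [78, 59, 6, 41]
enqueue(48): queue = [78, 59, 6, 41, 48]
enqueue(24): queue = [78, 59, 6, 41, 48, 24]
dequeue(): queue = [59, 6, 41, 48, 24]
enqueue(37): queue = [59, 6, 41, 48, 24, 37]
enqueue(53): queue = [59, 6, 41, 48, 24, 37, 53]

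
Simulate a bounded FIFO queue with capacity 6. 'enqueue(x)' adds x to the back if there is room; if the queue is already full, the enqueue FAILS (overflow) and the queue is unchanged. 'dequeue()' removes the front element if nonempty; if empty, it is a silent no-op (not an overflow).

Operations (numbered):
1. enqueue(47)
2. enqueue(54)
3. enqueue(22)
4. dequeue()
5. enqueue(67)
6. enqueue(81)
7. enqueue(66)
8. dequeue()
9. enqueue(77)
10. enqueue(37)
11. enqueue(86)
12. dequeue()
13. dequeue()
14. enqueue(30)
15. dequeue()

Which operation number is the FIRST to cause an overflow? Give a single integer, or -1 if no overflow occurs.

Answer: 11

Derivation:
1. enqueue(47): size=1
2. enqueue(54): size=2
3. enqueue(22): size=3
4. dequeue(): size=2
5. enqueue(67): size=3
6. enqueue(81): size=4
7. enqueue(66): size=5
8. dequeue(): size=4
9. enqueue(77): size=5
10. enqueue(37): size=6
11. enqueue(86): size=6=cap → OVERFLOW (fail)
12. dequeue(): size=5
13. dequeue(): size=4
14. enqueue(30): size=5
15. dequeue(): size=4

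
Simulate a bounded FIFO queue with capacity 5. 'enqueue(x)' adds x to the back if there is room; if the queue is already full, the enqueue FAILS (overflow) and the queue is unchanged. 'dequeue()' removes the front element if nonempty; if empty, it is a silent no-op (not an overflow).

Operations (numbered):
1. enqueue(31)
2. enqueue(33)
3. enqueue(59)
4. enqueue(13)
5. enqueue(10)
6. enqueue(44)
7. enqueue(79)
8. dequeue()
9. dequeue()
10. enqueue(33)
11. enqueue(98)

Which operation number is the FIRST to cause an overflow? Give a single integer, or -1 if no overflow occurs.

Answer: 6

Derivation:
1. enqueue(31): size=1
2. enqueue(33): size=2
3. enqueue(59): size=3
4. enqueue(13): size=4
5. enqueue(10): size=5
6. enqueue(44): size=5=cap → OVERFLOW (fail)
7. enqueue(79): size=5=cap → OVERFLOW (fail)
8. dequeue(): size=4
9. dequeue(): size=3
10. enqueue(33): size=4
11. enqueue(98): size=5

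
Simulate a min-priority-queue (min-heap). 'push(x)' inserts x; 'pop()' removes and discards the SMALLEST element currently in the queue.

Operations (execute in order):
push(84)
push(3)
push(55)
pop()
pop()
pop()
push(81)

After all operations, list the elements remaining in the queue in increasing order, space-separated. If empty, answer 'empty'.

push(84): heap contents = [84]
push(3): heap contents = [3, 84]
push(55): heap contents = [3, 55, 84]
pop() → 3: heap contents = [55, 84]
pop() → 55: heap contents = [84]
pop() → 84: heap contents = []
push(81): heap contents = [81]

Answer: 81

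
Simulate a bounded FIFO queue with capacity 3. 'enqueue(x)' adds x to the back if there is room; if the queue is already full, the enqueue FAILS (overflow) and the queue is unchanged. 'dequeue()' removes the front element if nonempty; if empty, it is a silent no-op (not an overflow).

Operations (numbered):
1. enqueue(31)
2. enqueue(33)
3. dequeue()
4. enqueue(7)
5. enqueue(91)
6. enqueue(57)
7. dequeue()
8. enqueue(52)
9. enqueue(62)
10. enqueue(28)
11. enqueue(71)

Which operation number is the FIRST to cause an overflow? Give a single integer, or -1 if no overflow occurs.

Answer: 6

Derivation:
1. enqueue(31): size=1
2. enqueue(33): size=2
3. dequeue(): size=1
4. enqueue(7): size=2
5. enqueue(91): size=3
6. enqueue(57): size=3=cap → OVERFLOW (fail)
7. dequeue(): size=2
8. enqueue(52): size=3
9. enqueue(62): size=3=cap → OVERFLOW (fail)
10. enqueue(28): size=3=cap → OVERFLOW (fail)
11. enqueue(71): size=3=cap → OVERFLOW (fail)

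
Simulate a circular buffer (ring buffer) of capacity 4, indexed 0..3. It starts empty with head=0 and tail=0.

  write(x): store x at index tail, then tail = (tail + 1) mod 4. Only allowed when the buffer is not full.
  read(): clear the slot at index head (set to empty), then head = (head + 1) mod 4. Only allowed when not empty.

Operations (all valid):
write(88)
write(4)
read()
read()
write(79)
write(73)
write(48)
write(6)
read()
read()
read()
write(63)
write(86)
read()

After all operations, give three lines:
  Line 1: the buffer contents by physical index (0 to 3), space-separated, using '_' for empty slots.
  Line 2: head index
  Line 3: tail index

Answer: _ _ 63 86
2
0

Derivation:
write(88): buf=[88 _ _ _], head=0, tail=1, size=1
write(4): buf=[88 4 _ _], head=0, tail=2, size=2
read(): buf=[_ 4 _ _], head=1, tail=2, size=1
read(): buf=[_ _ _ _], head=2, tail=2, size=0
write(79): buf=[_ _ 79 _], head=2, tail=3, size=1
write(73): buf=[_ _ 79 73], head=2, tail=0, size=2
write(48): buf=[48 _ 79 73], head=2, tail=1, size=3
write(6): buf=[48 6 79 73], head=2, tail=2, size=4
read(): buf=[48 6 _ 73], head=3, tail=2, size=3
read(): buf=[48 6 _ _], head=0, tail=2, size=2
read(): buf=[_ 6 _ _], head=1, tail=2, size=1
write(63): buf=[_ 6 63 _], head=1, tail=3, size=2
write(86): buf=[_ 6 63 86], head=1, tail=0, size=3
read(): buf=[_ _ 63 86], head=2, tail=0, size=2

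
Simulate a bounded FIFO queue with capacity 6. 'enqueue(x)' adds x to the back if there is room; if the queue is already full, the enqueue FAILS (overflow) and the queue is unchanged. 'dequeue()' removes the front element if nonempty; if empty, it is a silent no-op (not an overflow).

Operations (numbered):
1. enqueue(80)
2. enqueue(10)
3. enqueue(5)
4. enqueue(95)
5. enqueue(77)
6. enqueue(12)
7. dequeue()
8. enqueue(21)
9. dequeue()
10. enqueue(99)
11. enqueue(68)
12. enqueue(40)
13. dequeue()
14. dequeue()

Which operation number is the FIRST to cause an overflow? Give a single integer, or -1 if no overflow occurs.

Answer: 11

Derivation:
1. enqueue(80): size=1
2. enqueue(10): size=2
3. enqueue(5): size=3
4. enqueue(95): size=4
5. enqueue(77): size=5
6. enqueue(12): size=6
7. dequeue(): size=5
8. enqueue(21): size=6
9. dequeue(): size=5
10. enqueue(99): size=6
11. enqueue(68): size=6=cap → OVERFLOW (fail)
12. enqueue(40): size=6=cap → OVERFLOW (fail)
13. dequeue(): size=5
14. dequeue(): size=4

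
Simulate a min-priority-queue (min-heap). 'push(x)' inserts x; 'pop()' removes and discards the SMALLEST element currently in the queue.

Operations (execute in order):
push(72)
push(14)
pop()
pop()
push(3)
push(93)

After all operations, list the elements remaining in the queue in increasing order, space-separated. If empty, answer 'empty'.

Answer: 3 93

Derivation:
push(72): heap contents = [72]
push(14): heap contents = [14, 72]
pop() → 14: heap contents = [72]
pop() → 72: heap contents = []
push(3): heap contents = [3]
push(93): heap contents = [3, 93]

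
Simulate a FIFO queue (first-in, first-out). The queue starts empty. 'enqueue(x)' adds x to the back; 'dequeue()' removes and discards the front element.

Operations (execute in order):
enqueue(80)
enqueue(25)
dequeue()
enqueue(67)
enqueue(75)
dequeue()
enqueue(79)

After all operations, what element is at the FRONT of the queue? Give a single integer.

Answer: 67

Derivation:
enqueue(80): queue = [80]
enqueue(25): queue = [80, 25]
dequeue(): queue = [25]
enqueue(67): queue = [25, 67]
enqueue(75): queue = [25, 67, 75]
dequeue(): queue = [67, 75]
enqueue(79): queue = [67, 75, 79]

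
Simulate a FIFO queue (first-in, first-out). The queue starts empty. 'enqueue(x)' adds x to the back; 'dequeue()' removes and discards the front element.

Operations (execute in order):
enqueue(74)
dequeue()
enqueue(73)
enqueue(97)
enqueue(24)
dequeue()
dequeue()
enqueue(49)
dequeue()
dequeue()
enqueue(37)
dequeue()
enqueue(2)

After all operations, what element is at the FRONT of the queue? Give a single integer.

Answer: 2

Derivation:
enqueue(74): queue = [74]
dequeue(): queue = []
enqueue(73): queue = [73]
enqueue(97): queue = [73, 97]
enqueue(24): queue = [73, 97, 24]
dequeue(): queue = [97, 24]
dequeue(): queue = [24]
enqueue(49): queue = [24, 49]
dequeue(): queue = [49]
dequeue(): queue = []
enqueue(37): queue = [37]
dequeue(): queue = []
enqueue(2): queue = [2]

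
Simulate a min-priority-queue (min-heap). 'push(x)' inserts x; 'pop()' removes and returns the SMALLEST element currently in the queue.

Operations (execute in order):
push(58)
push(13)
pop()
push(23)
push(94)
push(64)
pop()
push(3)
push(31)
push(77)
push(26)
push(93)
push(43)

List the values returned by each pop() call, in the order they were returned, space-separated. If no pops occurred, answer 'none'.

Answer: 13 23

Derivation:
push(58): heap contents = [58]
push(13): heap contents = [13, 58]
pop() → 13: heap contents = [58]
push(23): heap contents = [23, 58]
push(94): heap contents = [23, 58, 94]
push(64): heap contents = [23, 58, 64, 94]
pop() → 23: heap contents = [58, 64, 94]
push(3): heap contents = [3, 58, 64, 94]
push(31): heap contents = [3, 31, 58, 64, 94]
push(77): heap contents = [3, 31, 58, 64, 77, 94]
push(26): heap contents = [3, 26, 31, 58, 64, 77, 94]
push(93): heap contents = [3, 26, 31, 58, 64, 77, 93, 94]
push(43): heap contents = [3, 26, 31, 43, 58, 64, 77, 93, 94]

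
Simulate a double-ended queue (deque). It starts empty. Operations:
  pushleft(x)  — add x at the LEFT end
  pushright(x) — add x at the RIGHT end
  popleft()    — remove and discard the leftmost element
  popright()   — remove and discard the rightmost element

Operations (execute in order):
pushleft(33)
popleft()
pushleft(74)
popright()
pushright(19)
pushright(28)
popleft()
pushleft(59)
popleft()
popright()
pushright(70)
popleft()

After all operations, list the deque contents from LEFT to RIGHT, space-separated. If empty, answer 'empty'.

Answer: empty

Derivation:
pushleft(33): [33]
popleft(): []
pushleft(74): [74]
popright(): []
pushright(19): [19]
pushright(28): [19, 28]
popleft(): [28]
pushleft(59): [59, 28]
popleft(): [28]
popright(): []
pushright(70): [70]
popleft(): []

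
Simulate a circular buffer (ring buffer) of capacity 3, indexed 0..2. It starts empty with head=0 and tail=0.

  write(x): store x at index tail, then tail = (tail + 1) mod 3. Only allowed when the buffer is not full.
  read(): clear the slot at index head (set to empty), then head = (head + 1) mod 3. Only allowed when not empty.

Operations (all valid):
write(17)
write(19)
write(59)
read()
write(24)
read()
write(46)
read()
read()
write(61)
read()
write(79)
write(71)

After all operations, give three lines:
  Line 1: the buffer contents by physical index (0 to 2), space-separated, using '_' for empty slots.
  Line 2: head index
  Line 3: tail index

write(17): buf=[17 _ _], head=0, tail=1, size=1
write(19): buf=[17 19 _], head=0, tail=2, size=2
write(59): buf=[17 19 59], head=0, tail=0, size=3
read(): buf=[_ 19 59], head=1, tail=0, size=2
write(24): buf=[24 19 59], head=1, tail=1, size=3
read(): buf=[24 _ 59], head=2, tail=1, size=2
write(46): buf=[24 46 59], head=2, tail=2, size=3
read(): buf=[24 46 _], head=0, tail=2, size=2
read(): buf=[_ 46 _], head=1, tail=2, size=1
write(61): buf=[_ 46 61], head=1, tail=0, size=2
read(): buf=[_ _ 61], head=2, tail=0, size=1
write(79): buf=[79 _ 61], head=2, tail=1, size=2
write(71): buf=[79 71 61], head=2, tail=2, size=3

Answer: 79 71 61
2
2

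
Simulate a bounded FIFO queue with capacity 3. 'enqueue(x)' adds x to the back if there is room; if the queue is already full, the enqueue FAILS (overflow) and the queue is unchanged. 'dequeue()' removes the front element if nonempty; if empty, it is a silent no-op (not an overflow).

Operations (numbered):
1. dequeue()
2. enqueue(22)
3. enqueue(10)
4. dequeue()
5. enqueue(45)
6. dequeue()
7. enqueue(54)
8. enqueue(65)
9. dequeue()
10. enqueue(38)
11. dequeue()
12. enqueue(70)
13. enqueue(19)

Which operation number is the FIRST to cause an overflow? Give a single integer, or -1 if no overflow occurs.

1. dequeue(): empty, no-op, size=0
2. enqueue(22): size=1
3. enqueue(10): size=2
4. dequeue(): size=1
5. enqueue(45): size=2
6. dequeue(): size=1
7. enqueue(54): size=2
8. enqueue(65): size=3
9. dequeue(): size=2
10. enqueue(38): size=3
11. dequeue(): size=2
12. enqueue(70): size=3
13. enqueue(19): size=3=cap → OVERFLOW (fail)

Answer: 13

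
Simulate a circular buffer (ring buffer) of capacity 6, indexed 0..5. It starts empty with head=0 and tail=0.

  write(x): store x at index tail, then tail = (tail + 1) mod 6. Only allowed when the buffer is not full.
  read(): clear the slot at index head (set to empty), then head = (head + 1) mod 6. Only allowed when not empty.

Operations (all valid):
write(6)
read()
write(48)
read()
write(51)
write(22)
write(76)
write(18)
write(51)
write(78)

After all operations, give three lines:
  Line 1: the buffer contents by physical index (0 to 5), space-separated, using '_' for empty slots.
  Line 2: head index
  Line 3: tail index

write(6): buf=[6 _ _ _ _ _], head=0, tail=1, size=1
read(): buf=[_ _ _ _ _ _], head=1, tail=1, size=0
write(48): buf=[_ 48 _ _ _ _], head=1, tail=2, size=1
read(): buf=[_ _ _ _ _ _], head=2, tail=2, size=0
write(51): buf=[_ _ 51 _ _ _], head=2, tail=3, size=1
write(22): buf=[_ _ 51 22 _ _], head=2, tail=4, size=2
write(76): buf=[_ _ 51 22 76 _], head=2, tail=5, size=3
write(18): buf=[_ _ 51 22 76 18], head=2, tail=0, size=4
write(51): buf=[51 _ 51 22 76 18], head=2, tail=1, size=5
write(78): buf=[51 78 51 22 76 18], head=2, tail=2, size=6

Answer: 51 78 51 22 76 18
2
2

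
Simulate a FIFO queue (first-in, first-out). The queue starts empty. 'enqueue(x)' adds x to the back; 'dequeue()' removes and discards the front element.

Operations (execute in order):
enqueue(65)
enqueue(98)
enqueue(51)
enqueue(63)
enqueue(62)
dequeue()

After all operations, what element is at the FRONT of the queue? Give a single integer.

enqueue(65): queue = [65]
enqueue(98): queue = [65, 98]
enqueue(51): queue = [65, 98, 51]
enqueue(63): queue = [65, 98, 51, 63]
enqueue(62): queue = [65, 98, 51, 63, 62]
dequeue(): queue = [98, 51, 63, 62]

Answer: 98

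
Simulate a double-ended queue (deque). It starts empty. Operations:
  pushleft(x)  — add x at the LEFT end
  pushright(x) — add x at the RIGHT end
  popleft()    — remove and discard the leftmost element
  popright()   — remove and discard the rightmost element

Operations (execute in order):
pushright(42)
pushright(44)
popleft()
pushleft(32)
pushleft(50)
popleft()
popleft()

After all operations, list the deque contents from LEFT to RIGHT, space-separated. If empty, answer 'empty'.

Answer: 44

Derivation:
pushright(42): [42]
pushright(44): [42, 44]
popleft(): [44]
pushleft(32): [32, 44]
pushleft(50): [50, 32, 44]
popleft(): [32, 44]
popleft(): [44]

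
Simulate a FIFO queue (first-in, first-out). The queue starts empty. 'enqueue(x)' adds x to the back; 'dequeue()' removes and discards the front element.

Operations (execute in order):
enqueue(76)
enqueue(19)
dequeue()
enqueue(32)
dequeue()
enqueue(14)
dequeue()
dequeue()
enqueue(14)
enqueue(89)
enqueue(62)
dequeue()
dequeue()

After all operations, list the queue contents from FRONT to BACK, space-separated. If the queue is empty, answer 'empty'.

enqueue(76): [76]
enqueue(19): [76, 19]
dequeue(): [19]
enqueue(32): [19, 32]
dequeue(): [32]
enqueue(14): [32, 14]
dequeue(): [14]
dequeue(): []
enqueue(14): [14]
enqueue(89): [14, 89]
enqueue(62): [14, 89, 62]
dequeue(): [89, 62]
dequeue(): [62]

Answer: 62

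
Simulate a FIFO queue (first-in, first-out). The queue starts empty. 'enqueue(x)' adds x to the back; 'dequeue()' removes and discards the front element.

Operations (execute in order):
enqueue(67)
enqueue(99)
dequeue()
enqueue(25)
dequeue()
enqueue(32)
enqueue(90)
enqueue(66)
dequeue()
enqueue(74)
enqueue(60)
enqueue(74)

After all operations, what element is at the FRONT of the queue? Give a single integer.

Answer: 32

Derivation:
enqueue(67): queue = [67]
enqueue(99): queue = [67, 99]
dequeue(): queue = [99]
enqueue(25): queue = [99, 25]
dequeue(): queue = [25]
enqueue(32): queue = [25, 32]
enqueue(90): queue = [25, 32, 90]
enqueue(66): queue = [25, 32, 90, 66]
dequeue(): queue = [32, 90, 66]
enqueue(74): queue = [32, 90, 66, 74]
enqueue(60): queue = [32, 90, 66, 74, 60]
enqueue(74): queue = [32, 90, 66, 74, 60, 74]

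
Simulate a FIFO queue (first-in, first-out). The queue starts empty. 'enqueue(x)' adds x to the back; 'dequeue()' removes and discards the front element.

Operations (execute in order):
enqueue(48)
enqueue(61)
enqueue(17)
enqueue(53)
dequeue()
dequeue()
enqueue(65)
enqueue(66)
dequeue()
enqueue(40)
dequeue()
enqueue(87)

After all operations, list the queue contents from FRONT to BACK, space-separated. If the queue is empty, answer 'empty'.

Answer: 65 66 40 87

Derivation:
enqueue(48): [48]
enqueue(61): [48, 61]
enqueue(17): [48, 61, 17]
enqueue(53): [48, 61, 17, 53]
dequeue(): [61, 17, 53]
dequeue(): [17, 53]
enqueue(65): [17, 53, 65]
enqueue(66): [17, 53, 65, 66]
dequeue(): [53, 65, 66]
enqueue(40): [53, 65, 66, 40]
dequeue(): [65, 66, 40]
enqueue(87): [65, 66, 40, 87]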